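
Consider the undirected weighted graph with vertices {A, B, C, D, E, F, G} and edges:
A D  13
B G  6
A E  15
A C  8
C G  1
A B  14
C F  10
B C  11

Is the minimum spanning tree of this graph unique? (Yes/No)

Yes

Sort edges by weight, then run Kruskal:
C G (1): add — endpoints in different components.
B G (6): add — endpoints in different components.
A C (8): add — endpoints in different components.
C F (10): add — endpoints in different components.
B C (11): skip — B and C already connected.
A D (13): add — endpoints in different components.
A B (14): skip — A and B already connected.
A E (15): add — endpoints in different components.
Every non-tree edge has weight strictly greater than the heaviest edge on the tree path between its endpoints, so the MST is unique.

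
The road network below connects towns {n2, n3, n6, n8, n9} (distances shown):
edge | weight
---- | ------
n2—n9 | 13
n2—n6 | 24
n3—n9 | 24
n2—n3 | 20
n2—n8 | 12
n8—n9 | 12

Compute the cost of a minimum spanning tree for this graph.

Sort edges by weight, then run Kruskal:
n2—n8 (12): add. Components now {n2,n8} {n9} {n6} {n3}
n8—n9 (12): add. Components now {n2,n8,n9} {n6} {n3}
n2—n9 (13): skip — n9 and n2 already connected.
n2—n3 (20): add. Components now {n2,n3,n8,n9} {n6}
n2—n6 (24): add. Components now {n2,n3,n6,n8,n9}
MST edges: n2—n8, n8—n9, n2—n3, n2—n6; total weight 12+12+20+24 = 68.

68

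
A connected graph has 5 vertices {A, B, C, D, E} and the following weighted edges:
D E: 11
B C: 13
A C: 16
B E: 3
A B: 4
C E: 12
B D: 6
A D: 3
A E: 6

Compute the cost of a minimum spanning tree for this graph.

Grow the tree from E using Prim:
Step 1: cheapest edge leaving the tree is B E (3); add B.
Step 2: cheapest edge leaving the tree is A B (4); add A.
Step 3: cheapest edge leaving the tree is A D (3); add D.
Step 4: cheapest edge leaving the tree is C E (12); add C.
MST edges: B E, A B, A D, C E; total weight 3+4+3+12 = 22.

22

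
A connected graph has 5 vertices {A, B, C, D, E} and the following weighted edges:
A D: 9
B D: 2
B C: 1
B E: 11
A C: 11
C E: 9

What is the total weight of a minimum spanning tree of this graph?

21

Sort edges by weight, then run Kruskal:
B C (1): add — endpoints in different components.
B D (2): add — endpoints in different components.
A D (9): add — endpoints in different components.
C E (9): add — endpoints in different components.
MST edges: B C, B D, A D, C E; total weight 1+2+9+9 = 21.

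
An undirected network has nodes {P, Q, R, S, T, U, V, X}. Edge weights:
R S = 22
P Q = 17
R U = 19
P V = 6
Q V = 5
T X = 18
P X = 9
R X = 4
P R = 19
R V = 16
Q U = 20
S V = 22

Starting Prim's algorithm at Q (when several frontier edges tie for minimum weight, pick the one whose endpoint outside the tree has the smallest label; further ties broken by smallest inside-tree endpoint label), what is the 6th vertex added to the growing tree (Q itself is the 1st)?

T

Prim, starting at Q.
Step 1: frontier [Q V 5, P Q 17, Q U 20] → take Q V (5); add V.
Step 2: frontier [P Q 17, Q U 20, P V 6, R V 16, S V 22] → take P V (6); add P.
Step 3: frontier [P X 9, P R 19, Q U 20, R V 16, S V 22] → take P X (9); add X.
Step 4: frontier [P R 19, Q U 20, R V 16, S V 22, R X 4, T X 18] → take R X (4); add R.
Step 5: frontier [Q U 20, R U 19, R S 22, S V 22, T X 18] → take T X (18); add T.
Step 6: frontier [Q U 20, R U 19, R S 22, S V 22] → take R U (19); add U.
Step 7: frontier [R S 22, S V 22] → take R S (22); add S.
Vertex order: Q, V, P, X, R, T, U, S. The 6th vertex is T.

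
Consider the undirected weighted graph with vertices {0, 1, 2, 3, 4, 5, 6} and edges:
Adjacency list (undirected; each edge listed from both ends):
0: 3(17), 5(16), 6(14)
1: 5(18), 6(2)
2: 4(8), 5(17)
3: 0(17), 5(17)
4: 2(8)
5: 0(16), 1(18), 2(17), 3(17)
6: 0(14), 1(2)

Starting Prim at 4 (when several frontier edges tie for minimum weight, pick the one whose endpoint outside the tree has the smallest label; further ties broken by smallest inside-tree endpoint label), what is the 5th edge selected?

Prim's algorithm from 4:
Step 1: cheapest edge leaving the tree is 2–4 (8); add 2.
Step 2: cheapest edge leaving the tree is 2–5 (17); add 5.
Step 3: cheapest edge leaving the tree is 0–5 (16); add 0.
Step 4: cheapest edge leaving the tree is 0–6 (14); add 6.
Step 5: cheapest edge leaving the tree is 1–6 (2); add 1.
Step 6: cheapest edge leaving the tree is 0–3 (17); add 3.
The 5th edge added is 1–6.

1-6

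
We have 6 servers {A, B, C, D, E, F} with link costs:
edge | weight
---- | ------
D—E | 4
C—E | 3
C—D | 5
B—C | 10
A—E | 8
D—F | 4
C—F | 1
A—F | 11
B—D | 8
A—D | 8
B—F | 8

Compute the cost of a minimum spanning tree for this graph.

Sort edges by weight, then run Kruskal:
C—F (1): add — endpoints in different components.
C—E (3): add — endpoints in different components.
D—E (4): add — endpoints in different components.
D—F (4): skip — D and F already connected.
C—D (5): skip — C and D already connected.
A—D (8): add — endpoints in different components.
A—E (8): skip — A and E already connected.
B—D (8): add — endpoints in different components.
MST edges: C—F, C—E, D—E, A—D, B—D; total weight 1+3+4+8+8 = 24.

24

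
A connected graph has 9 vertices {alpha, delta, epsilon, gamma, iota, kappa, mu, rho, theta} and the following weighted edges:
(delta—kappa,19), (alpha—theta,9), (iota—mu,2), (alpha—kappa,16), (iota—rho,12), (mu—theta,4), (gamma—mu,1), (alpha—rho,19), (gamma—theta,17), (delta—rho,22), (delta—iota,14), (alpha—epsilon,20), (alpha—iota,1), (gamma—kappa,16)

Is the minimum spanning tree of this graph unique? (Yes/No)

Kruskal's algorithm — process edges by increasing weight (ties by edge label):
alpha—iota (1): add — endpoints in different components.
gamma—mu (1): add — endpoints in different components.
iota—mu (2): add — endpoints in different components.
mu—theta (4): add — endpoints in different components.
alpha—theta (9): skip — alpha and theta already connected.
iota—rho (12): add — endpoints in different components.
delta—iota (14): add — endpoints in different components.
alpha—kappa (16): add — endpoints in different components.
gamma—kappa (16): skip — kappa and gamma already connected.
gamma—theta (17): skip — gamma and theta already connected.
alpha—rho (19): skip — alpha and rho already connected.
delta—kappa (19): skip — kappa and delta already connected.
alpha—epsilon (20): add — endpoints in different components.
Non-tree edge gamma—kappa has weight 16, equal to the heaviest edge on its tree cycle — swapping gives another MST of the same weight. Not unique.

No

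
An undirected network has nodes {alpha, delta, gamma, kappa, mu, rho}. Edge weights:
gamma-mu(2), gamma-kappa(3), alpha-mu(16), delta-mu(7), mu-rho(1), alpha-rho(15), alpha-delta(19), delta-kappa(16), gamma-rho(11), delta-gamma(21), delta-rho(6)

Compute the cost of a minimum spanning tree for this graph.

27

Sort edges by weight, then run Kruskal:
mu-rho (1): add. Components now {mu,rho} {delta} {gamma} {alpha} {kappa}
gamma-mu (2): add. Components now {gamma,mu,rho} {delta} {alpha} {kappa}
gamma-kappa (3): add. Components now {gamma,kappa,mu,rho} {delta} {alpha}
delta-rho (6): add. Components now {delta,gamma,kappa,mu,rho} {alpha}
delta-mu (7): skip — mu and delta already connected.
gamma-rho (11): skip — rho and gamma already connected.
alpha-rho (15): add. Components now {alpha,delta,gamma,kappa,mu,rho}
MST edges: mu-rho, gamma-mu, gamma-kappa, delta-rho, alpha-rho; total weight 1+2+3+6+15 = 27.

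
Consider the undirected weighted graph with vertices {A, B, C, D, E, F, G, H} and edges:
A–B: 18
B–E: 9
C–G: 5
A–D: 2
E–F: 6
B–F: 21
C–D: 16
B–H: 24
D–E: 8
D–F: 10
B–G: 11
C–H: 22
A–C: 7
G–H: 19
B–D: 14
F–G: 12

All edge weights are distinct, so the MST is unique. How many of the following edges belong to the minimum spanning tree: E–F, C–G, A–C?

Kruskal: consider edges lightest-first.
A–D (2): add — endpoints in different components.
C–G (5): add — endpoints in different components.
E–F (6): add — endpoints in different components.
A–C (7): add — endpoints in different components.
D–E (8): add — endpoints in different components.
B–E (9): add — endpoints in different components.
D–F (10): skip — D and F already connected.
B–G (11): skip — B and G already connected.
F–G (12): skip — F and G already connected.
B–D (14): skip — B and D already connected.
C–D (16): skip — C and D already connected.
A–B (18): skip — A and B already connected.
G–H (19): add — endpoints in different components.
MST edge set: {A–D, C–G, E–F, A–C, D–E, B–E, G–H}.
Of the listed edges, {E–F, C–G, A–C} are in the MST → 3.

3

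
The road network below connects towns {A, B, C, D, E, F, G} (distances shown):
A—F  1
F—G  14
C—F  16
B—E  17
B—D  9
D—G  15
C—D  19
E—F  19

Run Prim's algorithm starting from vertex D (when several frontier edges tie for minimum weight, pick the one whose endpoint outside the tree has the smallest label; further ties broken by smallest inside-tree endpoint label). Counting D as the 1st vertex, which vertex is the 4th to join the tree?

Grow the tree from D using Prim:
Step 1: cheapest edge leaving the tree is B—D (9); add B.
Step 2: cheapest edge leaving the tree is D—G (15); add G.
Step 3: cheapest edge leaving the tree is F—G (14); add F.
Step 4: cheapest edge leaving the tree is A—F (1); add A.
Step 5: cheapest edge leaving the tree is C—F (16); add C.
Step 6: cheapest edge leaving the tree is B—E (17); add E.
Vertex order: D, B, G, F, A, C, E. The 4th vertex is F.

F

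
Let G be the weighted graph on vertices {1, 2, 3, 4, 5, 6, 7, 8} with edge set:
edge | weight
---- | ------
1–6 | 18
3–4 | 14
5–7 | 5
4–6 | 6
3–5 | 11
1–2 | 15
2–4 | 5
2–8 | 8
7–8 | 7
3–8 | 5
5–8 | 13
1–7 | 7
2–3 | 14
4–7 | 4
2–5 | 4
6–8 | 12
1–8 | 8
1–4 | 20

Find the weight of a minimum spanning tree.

Grow the tree from 7 using Prim:
Step 1: cheapest edge leaving the tree is 4–7 (4); add 4.
Step 2: cheapest edge leaving the tree is 2–4 (5); add 2.
Step 3: cheapest edge leaving the tree is 2–5 (4); add 5.
Step 4: cheapest edge leaving the tree is 4–6 (6); add 6.
Step 5: cheapest edge leaving the tree is 1–7 (7); add 1.
Step 6: cheapest edge leaving the tree is 7–8 (7); add 8.
Step 7: cheapest edge leaving the tree is 3–8 (5); add 3.
MST edges: 4–7, 2–4, 2–5, 4–6, 1–7, 7–8, 3–8; total weight 4+5+4+6+7+7+5 = 38.

38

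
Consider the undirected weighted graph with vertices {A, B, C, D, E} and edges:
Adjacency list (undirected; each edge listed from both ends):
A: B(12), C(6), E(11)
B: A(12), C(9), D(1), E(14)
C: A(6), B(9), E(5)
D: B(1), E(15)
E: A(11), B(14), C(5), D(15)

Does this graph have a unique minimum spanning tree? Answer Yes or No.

Kruskal's algorithm — process edges by increasing weight (ties by edge label):
B D (1): add — endpoints in different components.
C E (5): add — endpoints in different components.
A C (6): add — endpoints in different components.
B C (9): add — endpoints in different components.
Every non-tree edge has weight strictly greater than the heaviest edge on the tree path between its endpoints, so the MST is unique.

Yes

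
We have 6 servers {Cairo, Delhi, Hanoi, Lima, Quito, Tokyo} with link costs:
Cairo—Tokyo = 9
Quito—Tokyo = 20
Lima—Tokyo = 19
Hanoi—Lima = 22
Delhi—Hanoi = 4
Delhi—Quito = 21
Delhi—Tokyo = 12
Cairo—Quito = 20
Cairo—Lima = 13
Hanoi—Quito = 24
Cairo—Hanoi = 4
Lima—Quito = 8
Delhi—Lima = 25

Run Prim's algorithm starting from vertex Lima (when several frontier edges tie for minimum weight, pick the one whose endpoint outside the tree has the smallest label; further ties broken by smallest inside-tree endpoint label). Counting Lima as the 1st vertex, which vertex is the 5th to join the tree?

Delhi

Prim, starting at Lima.
Step 1: frontier [Lima—Quito 8, Cairo—Lima 13, Lima—Tokyo 19, Hanoi—Lima 22, Delhi—Lima 25] → take Lima—Quito (8); add Quito.
Step 2: frontier [Cairo—Lima 13, Lima—Tokyo 19, Hanoi—Lima 22, Delhi—Lima 25, Cairo—Quito 20, Quito—Tokyo 20, Delhi—Quito 21, Hanoi—Quito 24] → take Cairo—Lima (13); add Cairo.
Step 3: frontier [Cairo—Hanoi 4, Cairo—Tokyo 9, Lima—Tokyo 19, Hanoi—Lima 22, Delhi—Lima 25, Quito—Tokyo 20, Delhi—Quito 21, Hanoi—Quito 24] → take Cairo—Hanoi (4); add Hanoi.
Step 4: frontier [Cairo—Tokyo 9, Delhi—Hanoi 4, Lima—Tokyo 19, Delhi—Lima 25, Quito—Tokyo 20, Delhi—Quito 21] → take Delhi—Hanoi (4); add Delhi.
Step 5: frontier [Cairo—Tokyo 9, Delhi—Tokyo 12, Lima—Tokyo 19, Quito—Tokyo 20] → take Cairo—Tokyo (9); add Tokyo.
Vertex order: Lima, Quito, Cairo, Hanoi, Delhi, Tokyo. The 5th vertex is Delhi.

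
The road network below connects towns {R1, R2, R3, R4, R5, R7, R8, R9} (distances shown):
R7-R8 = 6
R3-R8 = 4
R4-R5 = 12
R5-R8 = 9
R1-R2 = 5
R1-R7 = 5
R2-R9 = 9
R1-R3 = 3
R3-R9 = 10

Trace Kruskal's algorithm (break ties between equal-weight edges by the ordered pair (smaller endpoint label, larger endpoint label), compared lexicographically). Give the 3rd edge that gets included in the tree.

R1-R2

Kruskal: consider edges lightest-first.
R1-R3 (3): add — endpoints in different components.
R3-R8 (4): add — endpoints in different components.
R1-R2 (5): add — endpoints in different components.
R1-R7 (5): add — endpoints in different components.
R7-R8 (6): skip — R7 and R8 already connected.
R2-R9 (9): add — endpoints in different components.
R5-R8 (9): add — endpoints in different components.
R3-R9 (10): skip — R3 and R9 already connected.
R4-R5 (12): add — endpoints in different components.
The 3rd edge added is R1-R2.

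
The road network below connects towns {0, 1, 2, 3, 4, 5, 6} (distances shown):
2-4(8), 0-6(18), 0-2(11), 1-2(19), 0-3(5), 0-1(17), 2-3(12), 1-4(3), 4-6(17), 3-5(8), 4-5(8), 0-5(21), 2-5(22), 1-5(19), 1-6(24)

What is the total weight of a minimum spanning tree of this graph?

Kruskal's algorithm — process edges by increasing weight (ties by edge label):
1-4 (3): add — endpoints in different components.
0-3 (5): add — endpoints in different components.
2-4 (8): add — endpoints in different components.
3-5 (8): add — endpoints in different components.
4-5 (8): add — endpoints in different components.
0-2 (11): skip — 0 and 2 already connected.
2-3 (12): skip — 2 and 3 already connected.
0-1 (17): skip — 0 and 1 already connected.
4-6 (17): add — endpoints in different components.
MST edges: 1-4, 0-3, 2-4, 3-5, 4-5, 4-6; total weight 3+5+8+8+8+17 = 49.

49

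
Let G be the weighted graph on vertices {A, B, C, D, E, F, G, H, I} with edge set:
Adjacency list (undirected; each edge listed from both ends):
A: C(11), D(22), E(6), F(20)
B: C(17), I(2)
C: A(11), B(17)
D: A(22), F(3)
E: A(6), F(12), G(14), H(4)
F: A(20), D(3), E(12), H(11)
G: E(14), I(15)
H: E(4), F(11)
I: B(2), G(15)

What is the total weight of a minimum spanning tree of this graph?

Prim's algorithm from A:
Step 1: frontier [A—E 6, A—C 11, A—F 20, A—D 22] → take A—E (6); add E.
Step 2: frontier [A—C 11, A—F 20, A—D 22, E—H 4, E—F 12, E—G 14] → take E—H (4); add H.
Step 3: frontier [A—C 11, A—F 20, A—D 22, E—F 12, E—G 14, F—H 11] → take A—C (11); add C.
Step 4: frontier [A—F 20, A—D 22, B—C 17, E—F 12, E—G 14, F—H 11] → take F—H (11); add F.
Step 5: frontier [A—D 22, B—C 17, E—G 14, D—F 3] → take D—F (3); add D.
Step 6: frontier [B—C 17, E—G 14] → take E—G (14); add G.
Step 7: frontier [B—C 17, G—I 15] → take G—I (15); add I.
Step 8: frontier [B—C 17, B—I 2] → take B—I (2); add B.
MST edges: A—E, E—H, A—C, F—H, D—F, E—G, G—I, B—I; total weight 6+4+11+11+3+14+15+2 = 66.

66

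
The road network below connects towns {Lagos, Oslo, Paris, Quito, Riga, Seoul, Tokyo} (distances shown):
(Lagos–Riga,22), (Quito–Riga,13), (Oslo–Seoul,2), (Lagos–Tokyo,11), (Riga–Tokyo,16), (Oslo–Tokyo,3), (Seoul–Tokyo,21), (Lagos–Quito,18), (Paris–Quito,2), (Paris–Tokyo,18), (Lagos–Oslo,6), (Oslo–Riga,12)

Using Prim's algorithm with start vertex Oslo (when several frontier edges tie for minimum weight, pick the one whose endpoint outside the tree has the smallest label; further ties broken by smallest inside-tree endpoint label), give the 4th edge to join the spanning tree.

Oslo-Riga

Grow the tree from Oslo using Prim:
Step 1: cheapest edge leaving the tree is Oslo–Seoul (2); add Seoul.
Step 2: cheapest edge leaving the tree is Oslo–Tokyo (3); add Tokyo.
Step 3: cheapest edge leaving the tree is Lagos–Oslo (6); add Lagos.
Step 4: cheapest edge leaving the tree is Oslo–Riga (12); add Riga.
Step 5: cheapest edge leaving the tree is Quito–Riga (13); add Quito.
Step 6: cheapest edge leaving the tree is Paris–Quito (2); add Paris.
The 4th edge added is Oslo–Riga.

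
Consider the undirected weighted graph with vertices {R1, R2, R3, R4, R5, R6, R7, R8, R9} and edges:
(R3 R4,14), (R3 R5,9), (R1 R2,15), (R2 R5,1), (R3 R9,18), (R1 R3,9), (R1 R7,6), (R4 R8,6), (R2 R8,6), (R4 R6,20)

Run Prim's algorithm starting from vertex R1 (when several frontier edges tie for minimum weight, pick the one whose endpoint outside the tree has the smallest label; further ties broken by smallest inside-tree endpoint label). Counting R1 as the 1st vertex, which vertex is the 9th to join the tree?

Prim's algorithm from R1:
Step 1: frontier [R1 R7 6, R1 R3 9, R1 R2 15] → take R1 R7 (6); add R7.
Step 2: frontier [R1 R3 9, R1 R2 15] → take R1 R3 (9); add R3.
Step 3: frontier [R1 R2 15, R3 R5 9, R3 R4 14, R3 R9 18] → take R3 R5 (9); add R5.
Step 4: frontier [R1 R2 15, R3 R4 14, R3 R9 18, R2 R5 1] → take R2 R5 (1); add R2.
Step 5: frontier [R2 R8 6, R3 R4 14, R3 R9 18] → take R2 R8 (6); add R8.
Step 6: frontier [R3 R4 14, R3 R9 18, R4 R8 6] → take R4 R8 (6); add R4.
Step 7: frontier [R3 R9 18, R4 R6 20] → take R3 R9 (18); add R9.
Step 8: frontier [R4 R6 20] → take R4 R6 (20); add R6.
Vertex order: R1, R7, R3, R5, R2, R8, R4, R9, R6. The 9th vertex is R6.

R6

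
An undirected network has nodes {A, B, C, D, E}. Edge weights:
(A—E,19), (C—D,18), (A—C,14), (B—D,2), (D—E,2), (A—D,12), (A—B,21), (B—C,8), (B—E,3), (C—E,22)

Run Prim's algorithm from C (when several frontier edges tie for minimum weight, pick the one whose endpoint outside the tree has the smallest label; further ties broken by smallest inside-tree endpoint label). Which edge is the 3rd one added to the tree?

Grow the tree from C using Prim:
Step 1: frontier [B—C 8, A—C 14, C—D 18, C—E 22] → take B—C (8); add B.
Step 2: frontier [B—D 2, B—E 3, A—B 21, A—C 14, C—D 18, C—E 22] → take B—D (2); add D.
Step 3: frontier [B—E 3, A—B 21, A—C 14, C—E 22, D—E 2, A—D 12] → take D—E (2); add E.
Step 4: frontier [A—B 21, A—C 14, A—D 12, A—E 19] → take A—D (12); add A.
The 3rd edge added is D—E.

D-E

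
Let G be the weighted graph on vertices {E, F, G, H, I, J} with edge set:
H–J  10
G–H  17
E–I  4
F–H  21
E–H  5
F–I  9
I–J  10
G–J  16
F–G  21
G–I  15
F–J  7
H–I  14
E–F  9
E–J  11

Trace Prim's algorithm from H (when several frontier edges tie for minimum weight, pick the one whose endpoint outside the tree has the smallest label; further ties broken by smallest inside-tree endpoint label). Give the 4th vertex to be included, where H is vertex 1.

F

Prim, starting at H.
Step 1: cheapest edge leaving the tree is E–H (5); add E.
Step 2: cheapest edge leaving the tree is E–I (4); add I.
Step 3: cheapest edge leaving the tree is E–F (9); add F.
Step 4: cheapest edge leaving the tree is F–J (7); add J.
Step 5: cheapest edge leaving the tree is G–I (15); add G.
Vertex order: H, E, I, F, J, G. The 4th vertex is F.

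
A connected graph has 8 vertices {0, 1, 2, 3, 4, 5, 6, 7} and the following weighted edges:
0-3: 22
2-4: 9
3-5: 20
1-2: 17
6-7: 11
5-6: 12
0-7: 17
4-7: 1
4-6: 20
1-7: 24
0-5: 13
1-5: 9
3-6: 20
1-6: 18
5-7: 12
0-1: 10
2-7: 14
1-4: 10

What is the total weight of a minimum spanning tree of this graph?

70

Kruskal's algorithm — process edges by increasing weight (ties by edge label):
4-7 (1): add — endpoints in different components.
1-5 (9): add — endpoints in different components.
2-4 (9): add — endpoints in different components.
0-1 (10): add — endpoints in different components.
1-4 (10): add — endpoints in different components.
6-7 (11): add — endpoints in different components.
5-6 (12): skip — 5 and 6 already connected.
5-7 (12): skip — 5 and 7 already connected.
0-5 (13): skip — 0 and 5 already connected.
2-7 (14): skip — 2 and 7 already connected.
0-7 (17): skip — 0 and 7 already connected.
1-2 (17): skip — 1 and 2 already connected.
1-6 (18): skip — 1 and 6 already connected.
3-5 (20): add — endpoints in different components.
MST edges: 4-7, 1-5, 2-4, 0-1, 1-4, 6-7, 3-5; total weight 1+9+9+10+10+11+20 = 70.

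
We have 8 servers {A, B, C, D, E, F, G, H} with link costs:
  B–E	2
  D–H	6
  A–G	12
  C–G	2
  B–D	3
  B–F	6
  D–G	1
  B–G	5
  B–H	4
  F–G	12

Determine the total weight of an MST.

30

Kruskal: consider edges lightest-first.
D–G (1): add — endpoints in different components.
B–E (2): add — endpoints in different components.
C–G (2): add — endpoints in different components.
B–D (3): add — endpoints in different components.
B–H (4): add — endpoints in different components.
B–G (5): skip — B and G already connected.
B–F (6): add — endpoints in different components.
D–H (6): skip — D and H already connected.
A–G (12): add — endpoints in different components.
MST edges: D–G, B–E, C–G, B–D, B–H, B–F, A–G; total weight 1+2+2+3+4+6+12 = 30.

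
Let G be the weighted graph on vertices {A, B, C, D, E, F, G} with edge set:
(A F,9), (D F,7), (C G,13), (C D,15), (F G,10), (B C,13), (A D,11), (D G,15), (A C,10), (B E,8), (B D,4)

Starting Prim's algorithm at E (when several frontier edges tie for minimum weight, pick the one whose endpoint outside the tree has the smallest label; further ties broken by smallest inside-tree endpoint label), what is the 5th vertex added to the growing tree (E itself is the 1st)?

Grow the tree from E using Prim:
Step 1: frontier [B E 8] → take B E (8); add B.
Step 2: frontier [B D 4, B C 13] → take B D (4); add D.
Step 3: frontier [B C 13, D F 7, A D 11, C D 15, D G 15] → take D F (7); add F.
Step 4: frontier [B C 13, A D 11, C D 15, D G 15, A F 9, F G 10] → take A F (9); add A.
Step 5: frontier [A C 10, B C 13, C D 15, D G 15, F G 10] → take A C (10); add C.
Step 6: frontier [C G 13, D G 15, F G 10] → take F G (10); add G.
Vertex order: E, B, D, F, A, C, G. The 5th vertex is A.

A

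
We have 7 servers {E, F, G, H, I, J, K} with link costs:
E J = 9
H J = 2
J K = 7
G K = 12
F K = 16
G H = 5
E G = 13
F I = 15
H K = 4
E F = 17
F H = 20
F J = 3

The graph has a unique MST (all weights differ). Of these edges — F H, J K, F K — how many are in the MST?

0

Kruskal: consider edges lightest-first.
H J (2): add. Components now {E} {F} {G} {H,J} {I} {K}
F J (3): add. Components now {E} {F,H,J} {G} {I} {K}
H K (4): add. Components now {E} {F,H,J,K} {G} {I}
G H (5): add. Components now {E} {F,G,H,J,K} {I}
J K (7): skip — J and K already connected.
E J (9): add. Components now {E,F,G,H,J,K} {I}
G K (12): skip — G and K already connected.
E G (13): skip — E and G already connected.
F I (15): add. Components now {E,F,G,H,I,J,K}
MST edge set: {H J, F J, H K, G H, E J, F I}.
Of the listed edges, {} are in the MST → 0.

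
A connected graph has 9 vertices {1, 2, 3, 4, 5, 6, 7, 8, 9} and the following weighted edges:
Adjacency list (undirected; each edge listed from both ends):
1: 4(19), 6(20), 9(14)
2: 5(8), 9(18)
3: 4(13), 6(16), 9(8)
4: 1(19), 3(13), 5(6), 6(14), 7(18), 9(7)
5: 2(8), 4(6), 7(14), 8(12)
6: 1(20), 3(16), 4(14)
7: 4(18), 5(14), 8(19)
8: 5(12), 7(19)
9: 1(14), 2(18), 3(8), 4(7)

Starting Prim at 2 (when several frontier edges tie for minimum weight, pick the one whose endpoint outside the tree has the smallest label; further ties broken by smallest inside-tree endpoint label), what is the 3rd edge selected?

Prim's algorithm from 2:
Step 1: cheapest edge leaving the tree is 2–5 (8); add 5.
Step 2: cheapest edge leaving the tree is 4–5 (6); add 4.
Step 3: cheapest edge leaving the tree is 4–9 (7); add 9.
Step 4: cheapest edge leaving the tree is 3–9 (8); add 3.
Step 5: cheapest edge leaving the tree is 5–8 (12); add 8.
Step 6: cheapest edge leaving the tree is 1–9 (14); add 1.
Step 7: cheapest edge leaving the tree is 4–6 (14); add 6.
Step 8: cheapest edge leaving the tree is 5–7 (14); add 7.
The 3rd edge added is 4–9.

4-9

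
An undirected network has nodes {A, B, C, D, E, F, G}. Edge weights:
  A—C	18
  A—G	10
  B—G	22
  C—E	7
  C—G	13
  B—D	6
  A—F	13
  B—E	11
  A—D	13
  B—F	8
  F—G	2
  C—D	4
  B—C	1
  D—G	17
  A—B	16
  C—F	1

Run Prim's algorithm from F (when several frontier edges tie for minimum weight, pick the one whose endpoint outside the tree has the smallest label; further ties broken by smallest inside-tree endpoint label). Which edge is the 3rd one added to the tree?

Prim's algorithm from F:
Step 1: cheapest edge leaving the tree is C—F (1); add C.
Step 2: cheapest edge leaving the tree is B—C (1); add B.
Step 3: cheapest edge leaving the tree is F—G (2); add G.
Step 4: cheapest edge leaving the tree is C—D (4); add D.
Step 5: cheapest edge leaving the tree is C—E (7); add E.
Step 6: cheapest edge leaving the tree is A—G (10); add A.
The 3rd edge added is F—G.

F-G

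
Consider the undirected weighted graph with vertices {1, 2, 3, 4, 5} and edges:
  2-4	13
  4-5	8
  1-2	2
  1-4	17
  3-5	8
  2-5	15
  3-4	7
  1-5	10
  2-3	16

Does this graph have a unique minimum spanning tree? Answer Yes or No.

Kruskal: consider edges lightest-first.
1-2 (2): add — endpoints in different components.
3-4 (7): add — endpoints in different components.
3-5 (8): add — endpoints in different components.
4-5 (8): skip — 4 and 5 already connected.
1-5 (10): add — endpoints in different components.
Non-tree edge 4-5 has weight 8, equal to the heaviest edge on its tree cycle — swapping gives another MST of the same weight. Not unique.

No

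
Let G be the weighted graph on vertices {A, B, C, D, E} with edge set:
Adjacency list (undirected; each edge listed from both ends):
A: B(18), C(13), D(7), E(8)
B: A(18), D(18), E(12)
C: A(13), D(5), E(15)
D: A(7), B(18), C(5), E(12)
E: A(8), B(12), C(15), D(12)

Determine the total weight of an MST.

Grow the tree from E using Prim:
Step 1: cheapest edge leaving the tree is A-E (8); add A.
Step 2: cheapest edge leaving the tree is A-D (7); add D.
Step 3: cheapest edge leaving the tree is C-D (5); add C.
Step 4: cheapest edge leaving the tree is B-E (12); add B.
MST edges: A-E, A-D, C-D, B-E; total weight 8+7+5+12 = 32.

32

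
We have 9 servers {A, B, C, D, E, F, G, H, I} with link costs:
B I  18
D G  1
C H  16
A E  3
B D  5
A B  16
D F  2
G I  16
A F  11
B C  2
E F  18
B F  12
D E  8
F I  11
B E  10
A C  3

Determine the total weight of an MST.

43

Kruskal's algorithm — process edges by increasing weight (ties by edge label):
D G (1): add — endpoints in different components.
B C (2): add — endpoints in different components.
D F (2): add — endpoints in different components.
A C (3): add — endpoints in different components.
A E (3): add — endpoints in different components.
B D (5): add — endpoints in different components.
D E (8): skip — D and E already connected.
B E (10): skip — B and E already connected.
A F (11): skip — A and F already connected.
F I (11): add — endpoints in different components.
B F (12): skip — B and F already connected.
A B (16): skip — A and B already connected.
C H (16): add — endpoints in different components.
MST edges: D G, B C, D F, A C, A E, B D, F I, C H; total weight 1+2+2+3+3+5+11+16 = 43.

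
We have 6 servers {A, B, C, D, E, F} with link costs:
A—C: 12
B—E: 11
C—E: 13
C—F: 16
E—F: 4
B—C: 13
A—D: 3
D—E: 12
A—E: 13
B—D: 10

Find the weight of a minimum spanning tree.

Kruskal: consider edges lightest-first.
A—D (3): add. Components now {A,D} {B} {C} {E} {F}
E—F (4): add. Components now {A,D} {B} {C} {E,F}
B—D (10): add. Components now {A,B,D} {C} {E,F}
B—E (11): add. Components now {A,B,D,E,F} {C}
A—C (12): add. Components now {A,B,C,D,E,F}
MST edges: A—D, E—F, B—D, B—E, A—C; total weight 3+4+10+11+12 = 40.

40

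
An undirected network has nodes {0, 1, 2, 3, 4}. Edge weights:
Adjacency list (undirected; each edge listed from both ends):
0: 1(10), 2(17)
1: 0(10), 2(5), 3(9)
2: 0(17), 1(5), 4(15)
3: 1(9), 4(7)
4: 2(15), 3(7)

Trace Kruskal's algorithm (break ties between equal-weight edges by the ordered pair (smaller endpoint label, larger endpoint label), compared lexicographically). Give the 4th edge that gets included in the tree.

Kruskal's algorithm — process edges by increasing weight (ties by edge label):
1–2 (5): add — endpoints in different components.
3–4 (7): add — endpoints in different components.
1–3 (9): add — endpoints in different components.
0–1 (10): add — endpoints in different components.
The 4th edge added is 0–1.

0-1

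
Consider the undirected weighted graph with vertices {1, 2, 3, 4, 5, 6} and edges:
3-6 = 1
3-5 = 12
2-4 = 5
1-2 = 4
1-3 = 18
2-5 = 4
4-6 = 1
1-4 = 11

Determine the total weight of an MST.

15

Prim, starting at 6.
Step 1: cheapest edge leaving the tree is 3-6 (1); add 3.
Step 2: cheapest edge leaving the tree is 4-6 (1); add 4.
Step 3: cheapest edge leaving the tree is 2-4 (5); add 2.
Step 4: cheapest edge leaving the tree is 1-2 (4); add 1.
Step 5: cheapest edge leaving the tree is 2-5 (4); add 5.
MST edges: 3-6, 4-6, 2-4, 1-2, 2-5; total weight 1+1+5+4+4 = 15.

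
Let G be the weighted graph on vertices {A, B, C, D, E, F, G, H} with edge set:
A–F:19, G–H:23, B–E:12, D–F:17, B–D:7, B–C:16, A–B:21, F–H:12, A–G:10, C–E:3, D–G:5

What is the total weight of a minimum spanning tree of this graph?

Kruskal's algorithm — process edges by increasing weight (ties by edge label):
C–E (3): add — endpoints in different components.
D–G (5): add — endpoints in different components.
B–D (7): add — endpoints in different components.
A–G (10): add — endpoints in different components.
B–E (12): add — endpoints in different components.
F–H (12): add — endpoints in different components.
B–C (16): skip — B and C already connected.
D–F (17): add — endpoints in different components.
MST edges: C–E, D–G, B–D, A–G, B–E, F–H, D–F; total weight 3+5+7+10+12+12+17 = 66.

66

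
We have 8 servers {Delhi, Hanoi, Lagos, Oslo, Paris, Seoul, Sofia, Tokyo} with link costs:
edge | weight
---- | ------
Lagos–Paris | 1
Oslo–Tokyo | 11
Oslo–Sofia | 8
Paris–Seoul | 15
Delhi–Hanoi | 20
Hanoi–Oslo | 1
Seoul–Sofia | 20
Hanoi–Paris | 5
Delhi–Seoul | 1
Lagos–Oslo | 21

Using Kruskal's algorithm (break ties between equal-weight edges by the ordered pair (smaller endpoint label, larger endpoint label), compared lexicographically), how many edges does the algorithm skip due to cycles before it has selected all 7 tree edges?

0

Kruskal: consider edges lightest-first.
Delhi–Seoul (1): add — endpoints in different components.
Hanoi–Oslo (1): add — endpoints in different components.
Lagos–Paris (1): add — endpoints in different components.
Hanoi–Paris (5): add — endpoints in different components.
Oslo–Sofia (8): add — endpoints in different components.
Oslo–Tokyo (11): add — endpoints in different components.
Paris–Seoul (15): add — endpoints in different components.
Edges rejected before the tree was complete: 0.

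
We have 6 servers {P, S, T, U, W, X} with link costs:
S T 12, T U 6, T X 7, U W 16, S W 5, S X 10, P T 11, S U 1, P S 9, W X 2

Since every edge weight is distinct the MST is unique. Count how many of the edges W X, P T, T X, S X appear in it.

1

Kruskal's algorithm — process edges by increasing weight (ties by edge label):
S U (1): add — endpoints in different components.
W X (2): add — endpoints in different components.
S W (5): add — endpoints in different components.
T U (6): add — endpoints in different components.
T X (7): skip — X and T already connected.
P S (9): add — endpoints in different components.
MST edge set: {S U, W X, S W, T U, P S}.
Of the listed edges, {W X} are in the MST → 1.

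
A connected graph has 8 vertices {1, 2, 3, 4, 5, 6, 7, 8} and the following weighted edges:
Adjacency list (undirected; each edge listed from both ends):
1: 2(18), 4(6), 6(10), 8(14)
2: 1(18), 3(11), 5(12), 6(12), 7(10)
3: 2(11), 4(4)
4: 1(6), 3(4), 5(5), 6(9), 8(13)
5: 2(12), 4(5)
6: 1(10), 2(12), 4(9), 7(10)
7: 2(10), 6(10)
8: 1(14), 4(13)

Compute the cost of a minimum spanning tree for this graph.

57

Sort edges by weight, then run Kruskal:
3 4 (4): add — endpoints in different components.
4 5 (5): add — endpoints in different components.
1 4 (6): add — endpoints in different components.
4 6 (9): add — endpoints in different components.
1 6 (10): skip — 1 and 6 already connected.
2 7 (10): add — endpoints in different components.
6 7 (10): add — endpoints in different components.
2 3 (11): skip — 2 and 3 already connected.
2 5 (12): skip — 2 and 5 already connected.
2 6 (12): skip — 2 and 6 already connected.
4 8 (13): add — endpoints in different components.
MST edges: 3 4, 4 5, 1 4, 4 6, 2 7, 6 7, 4 8; total weight 4+5+6+9+10+10+13 = 57.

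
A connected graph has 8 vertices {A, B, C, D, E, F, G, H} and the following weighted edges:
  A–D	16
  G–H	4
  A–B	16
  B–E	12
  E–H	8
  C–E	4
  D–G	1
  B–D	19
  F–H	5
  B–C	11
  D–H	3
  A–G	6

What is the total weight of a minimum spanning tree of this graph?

Grow the tree from F using Prim:
Step 1: frontier [F–H 5] → take F–H (5); add H.
Step 2: frontier [D–H 3, G–H 4, E–H 8] → take D–H (3); add D.
Step 3: frontier [D–G 1, A–D 16, B–D 19, G–H 4, E–H 8] → take D–G (1); add G.
Step 4: frontier [A–D 16, B–D 19, A–G 6, E–H 8] → take A–G (6); add A.
Step 5: frontier [A–B 16, B–D 19, E–H 8] → take E–H (8); add E.
Step 6: frontier [A–B 16, B–D 19, C–E 4, B–E 12] → take C–E (4); add C.
Step 7: frontier [A–B 16, B–C 11, B–D 19, B–E 12] → take B–C (11); add B.
MST edges: F–H, D–H, D–G, A–G, E–H, C–E, B–C; total weight 5+3+1+6+8+4+11 = 38.

38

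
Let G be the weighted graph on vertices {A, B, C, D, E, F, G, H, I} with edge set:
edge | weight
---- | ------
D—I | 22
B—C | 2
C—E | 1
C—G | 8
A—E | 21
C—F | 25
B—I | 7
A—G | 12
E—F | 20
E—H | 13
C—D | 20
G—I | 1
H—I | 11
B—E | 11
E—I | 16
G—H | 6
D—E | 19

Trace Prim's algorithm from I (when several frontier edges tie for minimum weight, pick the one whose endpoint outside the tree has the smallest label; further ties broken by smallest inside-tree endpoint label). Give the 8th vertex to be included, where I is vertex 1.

Grow the tree from I using Prim:
Step 1: cheapest edge leaving the tree is G—I (1); add G.
Step 2: cheapest edge leaving the tree is G—H (6); add H.
Step 3: cheapest edge leaving the tree is B—I (7); add B.
Step 4: cheapest edge leaving the tree is B—C (2); add C.
Step 5: cheapest edge leaving the tree is C—E (1); add E.
Step 6: cheapest edge leaving the tree is A—G (12); add A.
Step 7: cheapest edge leaving the tree is D—E (19); add D.
Step 8: cheapest edge leaving the tree is E—F (20); add F.
Vertex order: I, G, H, B, C, E, A, D, F. The 8th vertex is D.

D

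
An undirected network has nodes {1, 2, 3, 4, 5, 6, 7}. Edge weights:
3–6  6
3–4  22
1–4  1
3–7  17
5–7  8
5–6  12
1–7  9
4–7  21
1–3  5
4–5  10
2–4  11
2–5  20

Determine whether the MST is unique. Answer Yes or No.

Sort edges by weight, then run Kruskal:
1–4 (1): add. Components now {1,4} {2} {3} {5} {6} {7}
1–3 (5): add. Components now {1,3,4} {2} {5} {6} {7}
3–6 (6): add. Components now {1,3,4,6} {2} {5} {7}
5–7 (8): add. Components now {1,3,4,6} {2} {5,7}
1–7 (9): add. Components now {1,3,4,5,6,7} {2}
4–5 (10): skip — 4 and 5 already connected.
2–4 (11): add. Components now {1,2,3,4,5,6,7}
Every non-tree edge has weight strictly greater than the heaviest edge on the tree path between its endpoints, so the MST is unique.

Yes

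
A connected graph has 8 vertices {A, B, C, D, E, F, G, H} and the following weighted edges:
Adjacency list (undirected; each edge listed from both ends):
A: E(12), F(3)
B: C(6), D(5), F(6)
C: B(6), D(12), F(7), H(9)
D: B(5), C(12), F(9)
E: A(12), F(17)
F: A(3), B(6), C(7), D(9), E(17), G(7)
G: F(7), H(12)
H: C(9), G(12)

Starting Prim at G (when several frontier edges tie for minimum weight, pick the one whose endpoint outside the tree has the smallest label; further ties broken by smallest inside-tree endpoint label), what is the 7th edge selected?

Prim's algorithm from G:
Step 1: frontier [F—G 7, G—H 12] → take F—G (7); add F.
Step 2: frontier [A—F 3, B—F 6, C—F 7, D—F 9, E—F 17, G—H 12] → take A—F (3); add A.
Step 3: frontier [A—E 12, B—F 6, C—F 7, D—F 9, E—F 17, G—H 12] → take B—F (6); add B.
Step 4: frontier [A—E 12, B—D 5, B—C 6, C—F 7, D—F 9, E—F 17, G—H 12] → take B—D (5); add D.
Step 5: frontier [A—E 12, B—C 6, C—D 12, C—F 7, E—F 17, G—H 12] → take B—C (6); add C.
Step 6: frontier [A—E 12, C—H 9, E—F 17, G—H 12] → take C—H (9); add H.
Step 7: frontier [A—E 12, E—F 17] → take A—E (12); add E.
The 7th edge added is A—E.

A-E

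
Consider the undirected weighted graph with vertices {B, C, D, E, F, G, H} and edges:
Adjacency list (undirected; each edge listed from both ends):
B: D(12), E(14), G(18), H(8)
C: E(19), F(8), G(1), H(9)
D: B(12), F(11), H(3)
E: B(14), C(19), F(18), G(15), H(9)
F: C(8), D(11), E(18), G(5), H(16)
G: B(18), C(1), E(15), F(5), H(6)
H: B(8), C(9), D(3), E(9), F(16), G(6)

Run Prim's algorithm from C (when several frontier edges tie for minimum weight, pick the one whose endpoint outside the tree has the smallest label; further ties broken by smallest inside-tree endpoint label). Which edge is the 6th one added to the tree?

E-H

Grow the tree from C using Prim:
Step 1: cheapest edge leaving the tree is C—G (1); add G.
Step 2: cheapest edge leaving the tree is F—G (5); add F.
Step 3: cheapest edge leaving the tree is G—H (6); add H.
Step 4: cheapest edge leaving the tree is D—H (3); add D.
Step 5: cheapest edge leaving the tree is B—H (8); add B.
Step 6: cheapest edge leaving the tree is E—H (9); add E.
The 6th edge added is E—H.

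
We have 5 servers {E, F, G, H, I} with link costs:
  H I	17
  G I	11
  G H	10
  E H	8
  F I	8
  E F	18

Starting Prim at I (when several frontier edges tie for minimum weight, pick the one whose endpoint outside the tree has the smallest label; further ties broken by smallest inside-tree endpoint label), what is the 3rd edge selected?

G-H

Prim's algorithm from I:
Step 1: cheapest edge leaving the tree is F I (8); add F.
Step 2: cheapest edge leaving the tree is G I (11); add G.
Step 3: cheapest edge leaving the tree is G H (10); add H.
Step 4: cheapest edge leaving the tree is E H (8); add E.
The 3rd edge added is G H.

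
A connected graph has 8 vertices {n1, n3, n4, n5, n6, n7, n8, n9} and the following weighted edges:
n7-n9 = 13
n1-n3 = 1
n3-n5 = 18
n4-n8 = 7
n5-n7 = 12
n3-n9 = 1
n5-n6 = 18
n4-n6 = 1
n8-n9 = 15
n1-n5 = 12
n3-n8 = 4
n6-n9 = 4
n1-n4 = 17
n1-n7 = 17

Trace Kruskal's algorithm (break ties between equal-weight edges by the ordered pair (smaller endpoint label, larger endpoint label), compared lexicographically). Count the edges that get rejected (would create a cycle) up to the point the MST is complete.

1

Sort edges by weight, then run Kruskal:
n1-n3 (1): add — endpoints in different components.
n3-n9 (1): add — endpoints in different components.
n4-n6 (1): add — endpoints in different components.
n3-n8 (4): add — endpoints in different components.
n6-n9 (4): add — endpoints in different components.
n4-n8 (7): skip — n4 and n8 already connected.
n1-n5 (12): add — endpoints in different components.
n5-n7 (12): add — endpoints in different components.
Edges rejected before the tree was complete: 1.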